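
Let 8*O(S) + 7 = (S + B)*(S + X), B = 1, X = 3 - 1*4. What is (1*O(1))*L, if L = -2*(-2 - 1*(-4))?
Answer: 7/2 ≈ 3.5000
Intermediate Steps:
X = -1 (X = 3 - 4 = -1)
L = -4 (L = -2*(-2 + 4) = -2*2 = -4)
O(S) = -7/8 + (1 + S)*(-1 + S)/8 (O(S) = -7/8 + ((S + 1)*(S - 1))/8 = -7/8 + ((1 + S)*(-1 + S))/8 = -7/8 + (1 + S)*(-1 + S)/8)
(1*O(1))*L = (1*(-1 + (⅛)*1²))*(-4) = (1*(-1 + (⅛)*1))*(-4) = (1*(-1 + ⅛))*(-4) = (1*(-7/8))*(-4) = -7/8*(-4) = 7/2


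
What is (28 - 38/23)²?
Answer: 367236/529 ≈ 694.21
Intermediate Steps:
(28 - 38/23)² = (606/23)² = 367236/529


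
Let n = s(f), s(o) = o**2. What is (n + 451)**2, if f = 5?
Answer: 226576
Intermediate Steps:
n = 25 (n = 5**2 = 25)
(n + 451)**2 = (25 + 451)**2 = 476**2 = 226576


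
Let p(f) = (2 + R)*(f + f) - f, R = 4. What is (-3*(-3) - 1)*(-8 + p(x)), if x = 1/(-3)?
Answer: -280/3 ≈ -93.333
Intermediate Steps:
x = -1/3 ≈ -0.33333
p(f) = 11*f (p(f) = (2 + 4)*(f + f) - f = 6*(2*f) - f = 12*f - f = 11*f)
(-3*(-3) - 1)*(-8 + p(x)) = (-3*(-3) - 1)*(-8 + 11*(-1/3)) = (9 - 1)*(-8 - 11/3) = 8*(-35/3) = -280/3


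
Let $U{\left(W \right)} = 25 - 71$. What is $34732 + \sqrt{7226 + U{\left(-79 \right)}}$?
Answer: $34732 + 2 \sqrt{1795} \approx 34817.0$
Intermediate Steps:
$U{\left(W \right)} = -46$ ($U{\left(W \right)} = 25 - 71 = -46$)
$34732 + \sqrt{7226 + U{\left(-79 \right)}} = 34732 + \sqrt{7226 - 46} = 34732 + \sqrt{7180} = 34732 + 2 \sqrt{1795}$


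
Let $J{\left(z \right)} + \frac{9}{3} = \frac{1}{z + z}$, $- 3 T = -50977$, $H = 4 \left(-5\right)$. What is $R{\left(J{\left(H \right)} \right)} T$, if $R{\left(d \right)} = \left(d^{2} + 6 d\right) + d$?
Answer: $- \frac{326915501}{1600} \approx -2.0432 \cdot 10^{5}$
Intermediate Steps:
$H = -20$
$T = \frac{50977}{3}$ ($T = \left(- \frac{1}{3}\right) \left(-50977\right) = \frac{50977}{3} \approx 16992.0$)
$J{\left(z \right)} = -3 + \frac{1}{2 z}$ ($J{\left(z \right)} = -3 + \frac{1}{z + z} = -3 + \frac{1}{2 z}$)
$R{\left(d \right)} = d^{2} + 7 d$
$R{\left(J{\left(H \right)} \right)} T = \left(-3 + \frac{1}{2 \left(-20\right)}\right) \left(7 - \left(3 - \frac{1}{2 \left(-20\right)}\right)\right) \frac{50977}{3} = \left(-3 + \frac{1}{2} \left(- \frac{1}{20}\right)\right) \left(7 + \left(-3 + \frac{1}{2} \left(- \frac{1}{20}\right)\right)\right) \frac{50977}{3} = \left(-3 - \frac{1}{40}\right) \left(7 - \frac{121}{40}\right) \frac{50977}{3} = - \frac{121 \left(7 - \frac{121}{40}\right)}{40} \cdot \frac{50977}{3} = \left(- \frac{121}{40}\right) \frac{159}{40} \cdot \frac{50977}{3} = \left(- \frac{19239}{1600}\right) \frac{50977}{3} = - \frac{326915501}{1600}$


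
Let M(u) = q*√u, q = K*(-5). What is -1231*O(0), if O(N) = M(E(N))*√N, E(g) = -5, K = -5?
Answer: 0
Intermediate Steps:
q = 25 (q = -5*(-5) = 25)
M(u) = 25*√u
O(N) = 25*I*√5*√N (O(N) = (25*√(-5))*√N = (25*(I*√5))*√N = (25*I*√5)*√N = 25*I*√5*√N)
-1231*O(0) = -30775*I*√5*√0 = -30775*I*√5*0 = -1231*0 = 0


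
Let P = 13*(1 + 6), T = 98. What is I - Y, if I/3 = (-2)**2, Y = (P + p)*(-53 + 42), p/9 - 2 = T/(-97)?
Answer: 107765/97 ≈ 1111.0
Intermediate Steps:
P = 91 (P = 13*7 = 91)
p = 864/97 (p = 18 + 9*(98/(-97)) = 18 + 9*(98*(-1/97)) = 18 + 9*(-98/97) = 18 - 882/97 = 864/97 ≈ 8.9072)
Y = -106601/97 (Y = (91 + 864/97)*(-53 + 42) = (9691/97)*(-11) = -106601/97 ≈ -1099.0)
I = 12 (I = 3*(-2)**2 = 3*4 = 12)
I - Y = 12 - 1*(-106601/97) = 12 + 106601/97 = 107765/97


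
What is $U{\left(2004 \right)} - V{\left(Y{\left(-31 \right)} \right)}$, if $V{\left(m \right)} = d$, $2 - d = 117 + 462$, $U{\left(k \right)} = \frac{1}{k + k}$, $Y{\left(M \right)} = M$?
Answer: $\frac{2312617}{4008} \approx 577.0$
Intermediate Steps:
$U{\left(k \right)} = \frac{1}{2 k}$
$d = -577$ ($d = 2 - \left(117 + 462\right) = 2 - 579 = -577$)
$V{\left(m \right)} = -577$
$U{\left(2004 \right)} - V{\left(Y{\left(-31 \right)} \right)} = \frac{1}{2 \cdot 2004} - -577 = \frac{1}{2} \cdot \frac{1}{2004} + 577 = \frac{1}{4008} + 577 = \frac{2312617}{4008}$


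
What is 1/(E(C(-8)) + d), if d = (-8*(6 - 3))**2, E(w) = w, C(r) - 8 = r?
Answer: 1/576 ≈ 0.0017361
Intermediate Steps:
C(r) = 8 + r
d = 576 (d = (-8*3)**2 = (-24)**2 = 576)
1/(E(C(-8)) + d) = 1/((8 - 8) + 576) = 1/(0 + 576) = 1/576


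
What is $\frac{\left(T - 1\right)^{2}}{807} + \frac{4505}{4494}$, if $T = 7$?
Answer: $\frac{1265773}{1208886} \approx 1.0471$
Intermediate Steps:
$\frac{\left(T - 1\right)^{2}}{807} + \frac{4505}{4494} = \frac{\left(7 - 1\right)^{2}}{807} + \frac{4505}{4494} = 6^{2} \cdot \frac{1}{807} + 4505 \cdot \frac{1}{4494} = 36 \cdot \frac{1}{807} + \frac{4505}{4494} = \frac{12}{269} + \frac{4505}{4494} = \frac{1265773}{1208886}$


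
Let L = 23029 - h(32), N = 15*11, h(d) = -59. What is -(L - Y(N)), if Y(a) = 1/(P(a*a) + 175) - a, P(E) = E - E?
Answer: -4069274/175 ≈ -23253.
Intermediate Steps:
P(E) = 0
N = 165
Y(a) = 1/175 - a (Y(a) = 1/(0 + 175) - a = 1/175 - a)
L = 23088 (L = 23029 - 1*(-59) = 23029 + 59 = 23088)
-(L - Y(N)) = -(23088 - (1/175 - 1*165)) = -(23088 - (1/175 - 165)) = -(23088 - 1*(-28874/175)) = -(23088 + 28874/175) = -1*4069274/175 = -4069274/175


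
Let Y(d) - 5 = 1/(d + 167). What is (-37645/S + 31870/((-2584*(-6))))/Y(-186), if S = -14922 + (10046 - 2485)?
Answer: 24065975/16606416 ≈ 1.4492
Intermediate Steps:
S = -7361 (S = -14922 + 7561 = -7361)
Y(d) = 5 + 1/(167 + d) (Y(d) = 5 + 1/(d + 167) = 5 + 1/(167 + d))
(-37645/S + 31870/((-2584*(-6))))/Y(-186) = (-37645/(-7361) + 31870/((-2584*(-6))))/(((836 + 5*(-186))/(167 - 186))) = (-37645*(-1/7361) + 31870/15504)/(((836 - 930)/(-19))) = (37645/7361 + 31870*(1/15504))/((-1/19*(-94))) = (37645/7361 + 15935/7752)/(94/19) = (24065975/3356616)*(19/94) = 24065975/16606416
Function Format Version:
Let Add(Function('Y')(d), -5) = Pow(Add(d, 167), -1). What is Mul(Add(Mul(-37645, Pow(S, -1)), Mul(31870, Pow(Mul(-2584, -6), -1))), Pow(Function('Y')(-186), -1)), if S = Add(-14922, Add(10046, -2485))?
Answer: Rational(24065975, 16606416) ≈ 1.4492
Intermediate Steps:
S = -7361 (S = Add(-14922, 7561) = -7361)
Function('Y')(d) = Add(5, Pow(Add(167, d), -1)) (Function('Y')(d) = Add(5, Pow(Add(d, 167), -1)) = Add(5, Pow(Add(167, d), -1)))
Mul(Add(Mul(-37645, Pow(S, -1)), Mul(31870, Pow(Mul(-2584, -6), -1))), Pow(Function('Y')(-186), -1)) = Mul(Add(Mul(-37645, Pow(-7361, -1)), Mul(31870, Pow(Mul(-2584, -6), -1))), Pow(Mul(Pow(Add(167, -186), -1), Add(836, Mul(5, -186))), -1)) = Mul(Add(Mul(-37645, Rational(-1, 7361)), Mul(31870, Pow(15504, -1))), Pow(Mul(Pow(-19, -1), Add(836, -930)), -1)) = Mul(Add(Rational(37645, 7361), Mul(31870, Rational(1, 15504))), Pow(Mul(Rational(-1, 19), -94), -1)) = Mul(Add(Rational(37645, 7361), Rational(15935, 7752)), Pow(Rational(94, 19), -1)) = Mul(Rational(24065975, 3356616), Rational(19, 94)) = Rational(24065975, 16606416)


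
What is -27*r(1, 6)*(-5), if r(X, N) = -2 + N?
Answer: 540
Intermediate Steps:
-27*r(1, 6)*(-5) = -27*(-2 + 6)*(-5) = -27*4*(-5) = -108*(-5) = 540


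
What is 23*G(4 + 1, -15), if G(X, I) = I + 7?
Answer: -184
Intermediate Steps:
G(X, I) = 7 + I
23*G(4 + 1, -15) = 23*(7 - 15) = 23*(-8) = -184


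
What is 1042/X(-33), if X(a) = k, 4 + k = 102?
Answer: 521/49 ≈ 10.633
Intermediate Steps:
k = 98 (k = -4 + 102 = 98)
X(a) = 98
1042/X(-33) = 1042/98 = 1042*(1/98) = 521/49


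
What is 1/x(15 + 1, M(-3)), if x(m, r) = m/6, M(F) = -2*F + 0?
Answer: 3/8 ≈ 0.37500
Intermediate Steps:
M(F) = -2*F
x(m, r) = m/6 (x(m, r) = m*(⅙) = m/6)
1/x(15 + 1, M(-3)) = 1/((15 + 1)/6) = 1/((⅙)*16) = 1/(8/3) = 3/8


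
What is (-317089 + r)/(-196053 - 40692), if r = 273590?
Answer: 43499/236745 ≈ 0.18374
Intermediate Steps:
(-317089 + r)/(-196053 - 40692) = (-317089 + 273590)/(-196053 - 40692) = -43499/(-236745) = -43499*(-1/236745) = 43499/236745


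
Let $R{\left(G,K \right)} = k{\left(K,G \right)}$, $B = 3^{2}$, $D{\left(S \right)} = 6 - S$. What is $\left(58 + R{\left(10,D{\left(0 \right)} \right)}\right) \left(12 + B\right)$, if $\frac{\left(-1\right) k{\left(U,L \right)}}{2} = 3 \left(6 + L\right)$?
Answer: $-798$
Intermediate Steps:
$B = 9$
$k{\left(U,L \right)} = -36 - 6 L$ ($k{\left(U,L \right)} = - 2 \cdot 3 \left(6 + L\right) = - 2 \left(18 + 3 L\right) = -36 - 6 L$)
$R{\left(G,K \right)} = -36 - 6 G$
$\left(58 + R{\left(10,D{\left(0 \right)} \right)}\right) \left(12 + B\right) = \left(58 - 96\right) \left(12 + 9\right) = \left(58 - 96\right) 21 = \left(-38\right) 21 = -798$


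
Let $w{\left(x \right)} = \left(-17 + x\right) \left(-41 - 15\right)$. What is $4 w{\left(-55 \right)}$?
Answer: $16128$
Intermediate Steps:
$w{\left(x \right)} = 952 - 56 x$ ($w{\left(x \right)} = \left(-17 + x\right) \left(-56\right) = 952 - 56 x$)
$4 w{\left(-55 \right)} = 4 \left(952 - -3080\right) = 4 \left(952 + 3080\right) = 4 \cdot 4032 = 16128$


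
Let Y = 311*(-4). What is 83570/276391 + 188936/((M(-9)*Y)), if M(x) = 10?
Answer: -104878277/7045705 ≈ -14.885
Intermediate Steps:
Y = -1244
83570/276391 + 188936/((M(-9)*Y)) = 83570/276391 + 188936/((10*(-1244))) = 83570*(1/276391) + 188936/(-12440) = 1370/4531 + 188936*(-1/12440) = 1370/4531 - 23617/1555 = -104878277/7045705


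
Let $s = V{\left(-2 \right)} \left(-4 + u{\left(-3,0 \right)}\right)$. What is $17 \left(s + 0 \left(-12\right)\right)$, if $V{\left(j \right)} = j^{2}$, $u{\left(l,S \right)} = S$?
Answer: $-272$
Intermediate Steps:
$s = -16$ ($s = \left(-2\right)^{2} \left(-4 + 0\right) = 4 \left(-4\right) = -16$)
$17 \left(s + 0 \left(-12\right)\right) = 17 \left(-16 + 0 \left(-12\right)\right) = 17 \left(-16 + 0\right) = 17 \left(-16\right) = -272$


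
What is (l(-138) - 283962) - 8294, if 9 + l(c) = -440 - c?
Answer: -292567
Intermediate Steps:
l(c) = -449 - c (l(c) = -9 + (-440 - c) = -449 - c)
(l(-138) - 283962) - 8294 = ((-449 - 1*(-138)) - 283962) - 8294 = ((-449 + 138) - 283962) - 8294 = (-311 - 283962) - 8294 = -284273 - 8294 = -292567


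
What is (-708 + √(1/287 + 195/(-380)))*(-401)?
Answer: 283908 - 401*I*√60621001/10906 ≈ 2.8391e+5 - 286.28*I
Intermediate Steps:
(-708 + √(1/287 + 195/(-380)))*(-401) = (-708 + √(1/287 + 195*(-1/380)))*(-401) = (-708 + √(1/287 - 39/76))*(-401) = (-708 + √(-11117/21812))*(-401) = (-708 + I*√60621001/10906)*(-401) = 283908 - 401*I*√60621001/10906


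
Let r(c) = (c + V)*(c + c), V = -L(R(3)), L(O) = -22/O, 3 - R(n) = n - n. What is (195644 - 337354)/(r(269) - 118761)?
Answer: -425130/89719 ≈ -4.7385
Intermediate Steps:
R(n) = 3 (R(n) = 3 - (n - n) = 3 - 1*0 = 3 + 0 = 3)
V = 22/3 (V = -(-22)/3 = -1*(-22/3) = 22/3 ≈ 7.3333)
r(c) = 2*c*(22/3 + c) (r(c) = (c + 22/3)*(c + c) = (22/3 + c)*(2*c) = 2*c*(22/3 + c))
(195644 - 337354)/(r(269) - 118761) = (195644 - 337354)/((⅔)*269*(22 + 3*269) - 118761) = -141710/((⅔)*269*(22 + 807) - 118761) = -141710/((⅔)*269*829 - 118761) = -141710/(446002/3 - 118761) = -141710/89719/3 = -141710*3/89719 = -425130/89719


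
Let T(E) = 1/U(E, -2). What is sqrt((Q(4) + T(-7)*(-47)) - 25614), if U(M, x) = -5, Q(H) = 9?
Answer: I*sqrt(639890)/5 ≈ 159.99*I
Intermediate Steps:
T(E) = -1/5 (T(E) = 1/(-5) = -1/5)
sqrt((Q(4) + T(-7)*(-47)) - 25614) = sqrt((9 - 1/5*(-47)) - 25614) = sqrt((9 + 47/5) - 25614) = sqrt(92/5 - 25614) = sqrt(-127978/5) = I*sqrt(639890)/5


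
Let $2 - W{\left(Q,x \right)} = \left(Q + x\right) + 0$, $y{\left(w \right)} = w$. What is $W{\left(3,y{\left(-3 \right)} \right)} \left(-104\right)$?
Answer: $-208$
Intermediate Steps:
$W{\left(Q,x \right)} = 2 - Q - x$ ($W{\left(Q,x \right)} = 2 - \left(\left(Q + x\right) + 0\right) = 2 - \left(Q + x\right) = 2 - Q - x$)
$W{\left(3,y{\left(-3 \right)} \right)} \left(-104\right) = \left(2 - 3 - -3\right) \left(-104\right) = \left(2 - 3 + 3\right) \left(-104\right) = 2 \left(-104\right) = -208$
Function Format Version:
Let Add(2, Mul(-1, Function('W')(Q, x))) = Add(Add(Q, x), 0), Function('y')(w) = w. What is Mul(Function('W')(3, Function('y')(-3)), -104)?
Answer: -208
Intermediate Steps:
Function('W')(Q, x) = Add(2, Mul(-1, Q), Mul(-1, x)) (Function('W')(Q, x) = Add(2, Mul(-1, Add(Add(Q, x), 0))) = Add(2, Mul(-1, Add(Q, x))) = Add(2, Add(Mul(-1, Q), Mul(-1, x))) = Add(2, Mul(-1, Q), Mul(-1, x)))
Mul(Function('W')(3, Function('y')(-3)), -104) = Mul(Add(2, Mul(-1, 3), Mul(-1, -3)), -104) = Mul(Add(2, -3, 3), -104) = Mul(2, -104) = -208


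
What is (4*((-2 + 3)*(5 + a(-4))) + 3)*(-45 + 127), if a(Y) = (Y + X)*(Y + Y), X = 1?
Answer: 9758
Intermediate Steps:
a(Y) = 2*Y*(1 + Y) (a(Y) = (Y + 1)*(Y + Y) = (1 + Y)*(2*Y) = 2*Y*(1 + Y))
(4*((-2 + 3)*(5 + a(-4))) + 3)*(-45 + 127) = (4*((-2 + 3)*(5 + 2*(-4)*(1 - 4))) + 3)*(-45 + 127) = (4*(1*(5 + 2*(-4)*(-3))) + 3)*82 = (4*(1*(5 + 24)) + 3)*82 = (4*(1*29) + 3)*82 = (4*29 + 3)*82 = (116 + 3)*82 = 119*82 = 9758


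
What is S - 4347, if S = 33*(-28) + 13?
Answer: -5258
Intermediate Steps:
S = -911 (S = -924 + 13 = -911)
S - 4347 = -911 - 4347 = -5258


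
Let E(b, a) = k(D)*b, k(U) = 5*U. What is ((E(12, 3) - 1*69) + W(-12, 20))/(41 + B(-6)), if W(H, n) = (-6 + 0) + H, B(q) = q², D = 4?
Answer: 153/77 ≈ 1.9870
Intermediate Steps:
E(b, a) = 20*b (E(b, a) = (5*4)*b = 20*b)
W(H, n) = -6 + H
((E(12, 3) - 1*69) + W(-12, 20))/(41 + B(-6)) = ((20*12 - 1*69) + (-6 - 12))/(41 + (-6)²) = ((240 - 69) - 18)/(41 + 36) = (171 - 18)/77 = 153*(1/77) = 153/77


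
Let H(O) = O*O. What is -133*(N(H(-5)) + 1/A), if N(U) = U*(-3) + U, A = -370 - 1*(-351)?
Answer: 6657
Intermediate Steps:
A = -19 (A = -370 + 351 = -19)
H(O) = O²
N(U) = -2*U (N(U) = -3*U + U = -2*U)
-133*(N(H(-5)) + 1/A) = -133*(-2*(-5)² + 1/(-19)) = -133*(-2*25 - 1/19) = -133*(-50 - 1/19) = -133*(-951/19) = 6657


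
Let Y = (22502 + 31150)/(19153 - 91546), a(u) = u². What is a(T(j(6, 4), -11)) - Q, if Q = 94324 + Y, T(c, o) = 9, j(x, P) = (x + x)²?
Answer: -2274159949/24131 ≈ -94242.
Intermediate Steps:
j(x, P) = 4*x² (j(x, P) = (2*x)² = 4*x²)
Y = -17884/24131 (Y = 53652/(-72393) = 53652*(-1/72393) = -17884/24131 ≈ -0.74112)
Q = 2276114560/24131 (Q = 94324 - 17884/24131 = 2276114560/24131 ≈ 94323.)
a(T(j(6, 4), -11)) - Q = 9² - 1*2276114560/24131 = 81 - 2276114560/24131 = -2274159949/24131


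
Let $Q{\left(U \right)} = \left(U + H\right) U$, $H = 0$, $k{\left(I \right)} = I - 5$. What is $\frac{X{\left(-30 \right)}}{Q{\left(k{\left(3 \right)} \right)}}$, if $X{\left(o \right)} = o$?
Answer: $- \frac{15}{2} \approx -7.5$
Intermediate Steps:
$k{\left(I \right)} = -5 + I$
$Q{\left(U \right)} = U^{2}$ ($Q{\left(U \right)} = \left(U + 0\right) U = U U = U^{2}$)
$\frac{X{\left(-30 \right)}}{Q{\left(k{\left(3 \right)} \right)}} = - \frac{30}{\left(-5 + 3\right)^{2}} = - \frac{30}{\left(-2\right)^{2}} = - \frac{30}{4} = \left(-30\right) \frac{1}{4} = - \frac{15}{2}$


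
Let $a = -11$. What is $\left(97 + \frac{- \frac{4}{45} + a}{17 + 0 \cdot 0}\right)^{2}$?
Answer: $\frac{5432574436}{585225} \approx 9282.9$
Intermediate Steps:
$\left(97 + \frac{- \frac{4}{45} + a}{17 + 0 \cdot 0}\right)^{2} = \left(97 + \frac{- \frac{4}{45} - 11}{17 + 0 \cdot 0}\right)^{2} = \left(97 + \frac{\left(-4\right) \frac{1}{45} - 11}{17 + 0}\right)^{2} = \left(97 + \frac{- \frac{4}{45} - 11}{17}\right)^{2} = \left(97 - \frac{499}{765}\right)^{2} = \left(\frac{73706}{765}\right)^{2} = \frac{5432574436}{585225}$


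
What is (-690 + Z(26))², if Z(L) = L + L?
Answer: 407044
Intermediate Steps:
Z(L) = 2*L
(-690 + Z(26))² = (-690 + 2*26)² = (-690 + 52)² = (-638)² = 407044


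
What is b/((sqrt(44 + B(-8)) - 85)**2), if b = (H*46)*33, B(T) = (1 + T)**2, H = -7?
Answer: -19440267/12716356 - 451605*sqrt(93)/12716356 ≈ -1.8712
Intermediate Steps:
b = -10626 (b = -7*46*33 = -322*33 = -10626)
b/((sqrt(44 + B(-8)) - 85)**2) = -10626/(sqrt(44 + (1 - 8)**2) - 85)**2 = -10626/(sqrt(44 + (-7)**2) - 85)**2 = -10626/(sqrt(44 + 49) - 85)**2 = -10626/(sqrt(93) - 85)**2 = -10626/(-85 + sqrt(93))**2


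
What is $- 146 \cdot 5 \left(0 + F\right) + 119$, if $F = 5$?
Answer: $-3531$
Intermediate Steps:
$- 146 \cdot 5 \left(0 + F\right) + 119 = - 146 \cdot 5 \left(0 + 5\right) + 119 = - 146 \cdot 5 \cdot 5 + 119 = \left(-146\right) 25 + 119 = -3650 + 119 = -3531$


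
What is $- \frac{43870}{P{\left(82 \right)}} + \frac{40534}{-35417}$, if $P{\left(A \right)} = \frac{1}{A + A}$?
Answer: $- \frac{254814022094}{35417} \approx -7.1947 \cdot 10^{6}$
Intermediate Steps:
$P{\left(A \right)} = \frac{1}{2 A}$
$- \frac{43870}{P{\left(82 \right)}} + \frac{40534}{-35417} = - \frac{43870}{\frac{1}{2} \cdot \frac{1}{82}} + \frac{40534}{-35417} = - \frac{43870}{\frac{1}{2} \cdot \frac{1}{82}} + 40534 \left(- \frac{1}{35417}\right) = - 43870 \frac{1}{\frac{1}{164}} - \frac{40534}{35417} = \left(-43870\right) 164 - \frac{40534}{35417} = -7194680 - \frac{40534}{35417} = - \frac{254814022094}{35417}$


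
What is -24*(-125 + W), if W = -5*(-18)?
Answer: 840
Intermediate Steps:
W = 90
-24*(-125 + W) = -24*(-125 + 90) = -24*(-35) = 840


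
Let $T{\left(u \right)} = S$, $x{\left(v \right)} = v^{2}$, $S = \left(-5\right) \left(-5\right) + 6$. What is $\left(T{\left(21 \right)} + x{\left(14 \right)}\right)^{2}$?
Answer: $51529$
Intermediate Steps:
$S = 31$ ($S = 25 + 6 = 31$)
$T{\left(u \right)} = 31$
$\left(T{\left(21 \right)} + x{\left(14 \right)}\right)^{2} = \left(31 + 14^{2}\right)^{2} = \left(31 + 196\right)^{2} = 227^{2} = 51529$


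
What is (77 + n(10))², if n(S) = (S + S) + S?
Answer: 11449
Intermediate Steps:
n(S) = 3*S (n(S) = 2*S + S = 3*S)
(77 + n(10))² = (77 + 3*10)² = (77 + 30)² = 107² = 11449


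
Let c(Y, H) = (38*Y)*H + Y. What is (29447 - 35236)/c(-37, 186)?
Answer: 5789/261553 ≈ 0.022133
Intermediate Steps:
c(Y, H) = Y + 38*H*Y (c(Y, H) = 38*H*Y + Y = Y + 38*H*Y)
(29447 - 35236)/c(-37, 186) = (29447 - 35236)/((-37*(1 + 38*186))) = -5789*(-1/(37*(1 + 7068))) = -5789/((-37*7069)) = -5789/(-261553) = -5789*(-1/261553) = 5789/261553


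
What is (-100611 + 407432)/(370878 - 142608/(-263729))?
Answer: 80917595509/97811426670 ≈ 0.82728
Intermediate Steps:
(-100611 + 407432)/(370878 - 142608/(-263729)) = 306821/(370878 - 142608*(-1/263729)) = 306821/(370878 + 142608/263729) = 306821/(97811426670/263729) = 306821*(263729/97811426670) = 80917595509/97811426670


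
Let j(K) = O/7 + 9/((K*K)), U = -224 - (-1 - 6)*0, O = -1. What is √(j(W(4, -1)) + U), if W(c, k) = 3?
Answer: I*√10934/7 ≈ 14.938*I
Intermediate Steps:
U = -224 (U = -224 - (-7)*0 = -224 - 1*0 = -224 + 0 = -224)
j(K) = -⅐ + 9/K² (j(K) = -1/7 + 9/((K*K)) = -1*⅐ + 9/(K²) = -⅐ + 9/K²)
√(j(W(4, -1)) + U) = √((-⅐ + 9/3²) - 224) = √((-⅐ + 9*(⅑)) - 224) = √((-⅐ + 1) - 224) = √(6/7 - 224) = √(-1562/7) = I*√10934/7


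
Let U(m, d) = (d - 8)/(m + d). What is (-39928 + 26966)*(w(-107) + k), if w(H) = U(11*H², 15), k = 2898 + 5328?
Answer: -6714948616891/62977 ≈ -1.0663e+8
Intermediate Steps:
k = 8226
U(m, d) = (-8 + d)/(d + m)
w(H) = 7/(15 + 11*H²) (w(H) = (-8 + 15)/(15 + 11*H²) = 7/(15 + 11*H²))
(-39928 + 26966)*(w(-107) + k) = (-39928 + 26966)*(7/(15 + 11*(-107)²) + 8226) = -12962*(7/(15 + 11*11449) + 8226) = -12962*(7/(15 + 125939) + 8226) = -12962*(7/125954 + 8226) = -12962*1036097611/125954 = -6714948616891/62977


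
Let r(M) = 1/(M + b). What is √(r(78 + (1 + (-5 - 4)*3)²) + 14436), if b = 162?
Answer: √3028153333/458 ≈ 120.15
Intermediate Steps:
r(M) = 1/(162 + M) (r(M) = 1/(M + 162) = 1/(162 + M))
√(r(78 + (1 + (-5 - 4)*3)²) + 14436) = √(1/(162 + (78 + (1 + (-5 - 4)*3)²)) + 14436) = √(1/(162 + (78 + (1 - 9*3)²)) + 14436) = √(1/(162 + (78 + (1 - 27)²)) + 14436) = √(1/(162 + (78 + (-26)²)) + 14436) = √(1/(162 + (78 + 676)) + 14436) = √(1/(162 + 754) + 14436) = √(1/916 + 14436) = √(13223377/916) = √3028153333/458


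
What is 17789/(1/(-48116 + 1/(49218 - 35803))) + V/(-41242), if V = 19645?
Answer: -473556111525923057/553261430 ≈ -8.5593e+8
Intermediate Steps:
17789/(1/(-48116 + 1/(49218 - 35803))) + V/(-41242) = 17789/(1/(-48116 + 1/(49218 - 35803))) + 19645/(-41242) = 17789/(1/(-48116 + 1/13415)) + 19645*(-1/41242) = 17789/(1/(-48116 + 1/13415)) - 19645/41242 = 17789/(1/(-645476139/13415)) - 19645/41242 = 17789/(-13415/645476139) - 19645/41242 = 17789*(-645476139/13415) - 19645/41242 = -11482375036671/13415 - 19645/41242 = -473556111525923057/553261430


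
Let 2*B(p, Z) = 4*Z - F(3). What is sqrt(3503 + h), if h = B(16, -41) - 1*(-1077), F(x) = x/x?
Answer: sqrt(17990)/2 ≈ 67.063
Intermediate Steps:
F(x) = 1
B(p, Z) = -1/2 + 2*Z (B(p, Z) = (4*Z - 1*1)/2 = (4*Z - 1)/2 = (-1 + 4*Z)/2 = -1/2 + 2*Z)
h = 1989/2 (h = (-1/2 + 2*(-41)) - 1*(-1077) = (-1/2 - 82) + 1077 = -165/2 + 1077 = 1989/2 ≈ 994.50)
sqrt(3503 + h) = sqrt(3503 + 1989/2) = sqrt(8995/2) = sqrt(17990)/2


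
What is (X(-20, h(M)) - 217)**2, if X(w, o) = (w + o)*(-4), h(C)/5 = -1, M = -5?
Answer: 13689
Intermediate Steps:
h(C) = -5 (h(C) = 5*(-1) = -5)
X(w, o) = -4*o - 4*w (X(w, o) = (o + w)*(-4) = -4*o - 4*w)
(X(-20, h(M)) - 217)**2 = ((-4*(-5) - 4*(-20)) - 217)**2 = ((20 + 80) - 217)**2 = (100 - 217)**2 = (-117)**2 = 13689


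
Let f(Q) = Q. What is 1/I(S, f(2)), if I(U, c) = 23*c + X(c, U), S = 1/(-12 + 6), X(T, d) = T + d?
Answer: 6/287 ≈ 0.020906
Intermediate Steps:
S = -⅙ (S = 1/(-6) = -⅙ ≈ -0.16667)
I(U, c) = U + 24*c (I(U, c) = 23*c + (c + U) = 23*c + (U + c) = U + 24*c)
1/I(S, f(2)) = 1/(-⅙ + 24*2) = 1/(-⅙ + 48) = 1/(287/6) = 6/287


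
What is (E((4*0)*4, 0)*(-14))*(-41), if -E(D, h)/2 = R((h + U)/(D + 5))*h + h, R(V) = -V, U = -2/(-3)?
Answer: 0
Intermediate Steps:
U = ⅔ (U = -2*(-⅓) = ⅔ ≈ 0.66667)
E(D, h) = -2*h + 2*h*(⅔ + h)/(5 + D) (E(D, h) = -2*((-(h + ⅔)/(D + 5))*h + h) = -2*((-(⅔ + h)/(5 + D))*h + h) = -2*(-h*(⅔ + h)/(5 + D) + h) = -2*(h - h*(⅔ + h)/(5 + D)) = -2*h + 2*h*(⅔ + h)/(5 + D))
(E((4*0)*4, 0)*(-14))*(-41) = (((⅔)*0*(-13 - 3*4*0*4 + 3*0)/(5 + (4*0)*4))*(-14))*(-41) = (((⅔)*0*(-13 - 0*4 + 0)/(5 + 0*4))*(-14))*(-41) = (((⅔)*0*(-13 - 3*0 + 0)/(5 + 0))*(-14))*(-41) = (((⅔)*0*(-13 + 0 + 0)/5)*(-14))*(-41) = (((⅔)*0*(⅕)*(-13))*(-14))*(-41) = (0*(-14))*(-41) = 0*(-41) = 0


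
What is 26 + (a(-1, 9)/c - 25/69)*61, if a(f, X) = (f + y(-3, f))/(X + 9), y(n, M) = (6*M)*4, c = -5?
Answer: 8629/414 ≈ 20.843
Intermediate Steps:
y(n, M) = 24*M
a(f, X) = 25*f/(9 + X) (a(f, X) = (f + 24*f)/(X + 9) = (25*f)/(9 + X) = 25*f/(9 + X))
26 + (a(-1, 9)/c - 25/69)*61 = 26 + ((25*(-1)/(9 + 9))/(-5) - 25/69)*61 = 26 + ((25*(-1)/18)*(-⅕) - 25*1/69)*61 = 26 + ((25*(-1)*(1/18))*(-⅕) - 25/69)*61 = 26 + (-25/18*(-⅕) - 25/69)*61 = 26 + (5/18 - 25/69)*61 = 26 - 35/414*61 = 26 - 2135/414 = 8629/414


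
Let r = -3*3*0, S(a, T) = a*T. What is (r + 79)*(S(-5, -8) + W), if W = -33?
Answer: 553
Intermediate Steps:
S(a, T) = T*a
r = 0 (r = -9*0 = 0)
(r + 79)*(S(-5, -8) + W) = (0 + 79)*(-8*(-5) - 33) = 79*(40 - 33) = 79*7 = 553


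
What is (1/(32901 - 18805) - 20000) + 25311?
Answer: 74863857/14096 ≈ 5311.0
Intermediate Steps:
(1/(32901 - 18805) - 20000) + 25311 = (1/14096 - 20000) + 25311 = -281919999/14096 + 25311 = 74863857/14096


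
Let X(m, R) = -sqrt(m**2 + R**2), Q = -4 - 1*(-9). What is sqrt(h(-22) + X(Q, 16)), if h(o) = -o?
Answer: sqrt(22 - sqrt(281)) ≈ 2.2884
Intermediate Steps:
Q = 5 (Q = -4 + 9 = 5)
X(m, R) = -sqrt(R**2 + m**2)
sqrt(h(-22) + X(Q, 16)) = sqrt(-1*(-22) - sqrt(16**2 + 5**2)) = sqrt(22 - sqrt(256 + 25)) = sqrt(22 - sqrt(281))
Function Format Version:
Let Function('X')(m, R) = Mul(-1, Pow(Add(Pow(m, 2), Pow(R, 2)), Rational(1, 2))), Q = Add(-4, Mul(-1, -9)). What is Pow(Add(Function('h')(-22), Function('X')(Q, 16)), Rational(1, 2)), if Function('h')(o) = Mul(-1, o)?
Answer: Pow(Add(22, Mul(-1, Pow(281, Rational(1, 2)))), Rational(1, 2)) ≈ 2.2884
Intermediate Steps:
Q = 5 (Q = Add(-4, 9) = 5)
Function('X')(m, R) = Mul(-1, Pow(Add(Pow(R, 2), Pow(m, 2)), Rational(1, 2)))
Pow(Add(Function('h')(-22), Function('X')(Q, 16)), Rational(1, 2)) = Pow(Add(Mul(-1, -22), Mul(-1, Pow(Add(Pow(16, 2), Pow(5, 2)), Rational(1, 2)))), Rational(1, 2)) = Pow(Add(22, Mul(-1, Pow(Add(256, 25), Rational(1, 2)))), Rational(1, 2)) = Pow(Add(22, Mul(-1, Pow(281, Rational(1, 2)))), Rational(1, 2))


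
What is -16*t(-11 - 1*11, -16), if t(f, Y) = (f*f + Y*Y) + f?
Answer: -11488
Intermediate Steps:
t(f, Y) = f + Y² + f² (t(f, Y) = (f² + Y²) + f = (Y² + f²) + f = f + Y² + f²)
-16*t(-11 - 1*11, -16) = -16*((-11 - 1*11) + (-16)² + (-11 - 1*11)²) = -16*((-11 - 11) + 256 + (-11 - 11)²) = -16*(-22 + 256 + (-22)²) = -16*(-22 + 256 + 484) = -16*718 = -11488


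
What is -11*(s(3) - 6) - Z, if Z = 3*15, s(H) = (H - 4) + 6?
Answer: -34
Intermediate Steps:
s(H) = 2 + H (s(H) = (-4 + H) + 6 = 2 + H)
Z = 45
-11*(s(3) - 6) - Z = -11*((2 + 3) - 6) - 1*45 = -11*(5 - 6) - 45 = -11*(-1) - 45 = 11 - 45 = -34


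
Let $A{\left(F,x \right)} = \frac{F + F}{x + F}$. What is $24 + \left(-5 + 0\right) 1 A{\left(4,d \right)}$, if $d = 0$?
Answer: $14$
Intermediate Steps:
$A{\left(F,x \right)} = \frac{2 F}{F + x}$
$24 + \left(-5 + 0\right) 1 A{\left(4,d \right)} = 24 + \left(-5 + 0\right) 1 \cdot 2 \cdot 4 \frac{1}{4 + 0} = 24 + \left(-5\right) 1 \cdot 2 \cdot 4 \cdot \frac{1}{4} = 24 - 5 \cdot 2 \cdot 4 \cdot \frac{1}{4} = 24 - 10 = 14$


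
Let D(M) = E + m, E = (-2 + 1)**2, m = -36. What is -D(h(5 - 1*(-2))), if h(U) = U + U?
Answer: 35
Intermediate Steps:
E = 1 (E = (-1)**2 = 1)
h(U) = 2*U
D(M) = -35 (D(M) = 1 - 36 = -35)
-D(h(5 - 1*(-2))) = -1*(-35) = 35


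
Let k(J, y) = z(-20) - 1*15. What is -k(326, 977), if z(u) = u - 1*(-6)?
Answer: 29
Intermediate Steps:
z(u) = 6 + u (z(u) = u + 6 = 6 + u)
k(J, y) = -29 (k(J, y) = (6 - 20) - 1*15 = -14 - 15 = -29)
-k(326, 977) = -1*(-29) = 29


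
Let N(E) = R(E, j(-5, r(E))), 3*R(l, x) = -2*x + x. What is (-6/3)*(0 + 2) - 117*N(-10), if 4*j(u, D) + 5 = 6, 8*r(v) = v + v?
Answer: 23/4 ≈ 5.7500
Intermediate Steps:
r(v) = v/4 (r(v) = (v + v)/8 = (2*v)/8 = v/4)
j(u, D) = ¼ (j(u, D) = -5/4 + (¼)*6 = -5/4 + 3/2 = ¼)
R(l, x) = -x/3 (R(l, x) = (-2*x + x)/3 = (-x)/3 = -x/3)
N(E) = -1/12 (N(E) = -⅓*¼ = -1/12)
(-6/3)*(0 + 2) - 117*N(-10) = (-6/3)*(0 + 2) - 117*(-1/12) = -6*⅓*2 + 39/4 = -2*2 + 39/4 = -4 + 39/4 = 23/4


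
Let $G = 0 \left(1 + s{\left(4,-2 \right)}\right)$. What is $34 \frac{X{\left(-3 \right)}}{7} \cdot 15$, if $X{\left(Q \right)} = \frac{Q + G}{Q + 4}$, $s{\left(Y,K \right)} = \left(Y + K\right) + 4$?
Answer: $- \frac{1530}{7} \approx -218.57$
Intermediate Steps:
$s{\left(Y,K \right)} = 4 + K + Y$ ($s{\left(Y,K \right)} = \left(K + Y\right) + 4 = 4 + K + Y$)
$G = 0$ ($G = 0 \left(1 + \left(4 - 2 + 4\right)\right) = 0 \left(1 + 6\right) = 0 \cdot 7 = 0$)
$X{\left(Q \right)} = \frac{Q}{4 + Q}$ ($X{\left(Q \right)} = \frac{Q + 0}{Q + 4} = \frac{Q}{4 + Q}$)
$34 \frac{X{\left(-3 \right)}}{7} \cdot 15 = 34 \frac{\left(-3\right) \frac{1}{4 - 3}}{7} \cdot 15 = 34 - \frac{3}{1} \cdot \frac{1}{7} \cdot 15 = 34 \left(-3\right) 1 \cdot \frac{1}{7} \cdot 15 = 34 \left(\left(-3\right) \frac{1}{7}\right) 15 = 34 \left(- \frac{3}{7}\right) 15 = \left(- \frac{102}{7}\right) 15 = - \frac{1530}{7}$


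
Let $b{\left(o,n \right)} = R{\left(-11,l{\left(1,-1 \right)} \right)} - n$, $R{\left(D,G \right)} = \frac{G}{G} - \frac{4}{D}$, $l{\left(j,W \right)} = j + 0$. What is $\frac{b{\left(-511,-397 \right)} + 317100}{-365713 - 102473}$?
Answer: $- \frac{1746241}{2575023} \approx -0.67815$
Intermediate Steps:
$l{\left(j,W \right)} = j$
$R{\left(D,G \right)} = 1 - \frac{4}{D}$
$b{\left(o,n \right)} = \frac{15}{11} - n$ ($b{\left(o,n \right)} = \frac{-4 - 11}{-11} - n = \left(- \frac{1}{11}\right) \left(-15\right) - n = \frac{15}{11} - n$)
$\frac{b{\left(-511,-397 \right)} + 317100}{-365713 - 102473} = \frac{\left(\frac{15}{11} - -397\right) + 317100}{-365713 - 102473} = \frac{\left(\frac{15}{11} + 397\right) + 317100}{-468186} = \left(\frac{4382}{11} + 317100\right) \left(- \frac{1}{468186}\right) = \frac{3492482}{11} \left(- \frac{1}{468186}\right) = - \frac{1746241}{2575023}$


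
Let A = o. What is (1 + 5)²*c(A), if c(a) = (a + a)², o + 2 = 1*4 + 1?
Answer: 1296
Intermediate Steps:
o = 3 (o = -2 + (1*4 + 1) = -2 + (4 + 1) = -2 + 5 = 3)
A = 3
c(a) = 4*a² (c(a) = (2*a)² = 4*a²)
(1 + 5)²*c(A) = (1 + 5)²*(4*3²) = 6²*(4*9) = 36*36 = 1296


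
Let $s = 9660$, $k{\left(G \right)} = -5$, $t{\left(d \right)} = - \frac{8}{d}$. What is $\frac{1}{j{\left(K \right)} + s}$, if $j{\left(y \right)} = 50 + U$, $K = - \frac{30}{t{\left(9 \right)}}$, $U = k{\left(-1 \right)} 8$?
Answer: $\frac{1}{9670} \approx 0.00010341$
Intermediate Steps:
$U = -40$ ($U = \left(-5\right) 8 = -40$)
$K = \frac{135}{4}$ ($K = - \frac{30}{\left(-8\right) \frac{1}{9}} = - \frac{30}{- \frac{8}{9}} = \left(-30\right) \left(- \frac{9}{8}\right) = \frac{135}{4} \approx 33.75$)
$j{\left(y \right)} = 10$ ($j{\left(y \right)} = 50 - 40 = 10$)
$\frac{1}{j{\left(K \right)} + s} = \frac{1}{10 + 9660} = \frac{1}{9670}$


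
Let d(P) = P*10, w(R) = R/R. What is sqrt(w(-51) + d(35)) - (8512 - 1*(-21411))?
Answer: -29923 + 3*sqrt(39) ≈ -29904.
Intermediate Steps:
w(R) = 1
d(P) = 10*P
sqrt(w(-51) + d(35)) - (8512 - 1*(-21411)) = sqrt(1 + 10*35) - (8512 - 1*(-21411)) = sqrt(1 + 350) - (8512 + 21411) = sqrt(351) - 1*29923 = 3*sqrt(39) - 29923 = -29923 + 3*sqrt(39)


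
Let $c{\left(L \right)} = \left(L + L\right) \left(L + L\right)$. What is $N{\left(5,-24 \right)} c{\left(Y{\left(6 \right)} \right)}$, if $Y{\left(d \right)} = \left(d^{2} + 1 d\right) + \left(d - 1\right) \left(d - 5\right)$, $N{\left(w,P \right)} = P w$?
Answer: $-1060320$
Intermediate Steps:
$Y{\left(d \right)} = d + d^{2} + \left(-1 + d\right) \left(-5 + d\right)$ ($Y{\left(d \right)} = \left(d^{2} + d\right) + \left(-1 + d\right) \left(-5 + d\right) = \left(d + d^{2}\right) + \left(-1 + d\right) \left(-5 + d\right) = d + d^{2} + \left(-1 + d\right) \left(-5 + d\right)$)
$c{\left(L \right)} = 4 L^{2}$ ($c{\left(L \right)} = 2 L 2 L = 4 L^{2}$)
$N{\left(5,-24 \right)} c{\left(Y{\left(6 \right)} \right)} = \left(-24\right) 5 \cdot 4 \left(5 - 30 + 2 \cdot 6^{2}\right)^{2} = - 120 \cdot 4 \left(5 - 30 + 2 \cdot 36\right)^{2} = - 120 \cdot 4 \left(5 - 30 + 72\right)^{2} = - 120 \cdot 4 \cdot 47^{2} = - 120 \cdot 4 \cdot 2209 = \left(-120\right) 8836 = -1060320$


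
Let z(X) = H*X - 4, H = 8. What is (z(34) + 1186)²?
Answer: 2114116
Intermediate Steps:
z(X) = -4 + 8*X (z(X) = 8*X - 4 = -4 + 8*X)
(z(34) + 1186)² = ((-4 + 8*34) + 1186)² = ((-4 + 272) + 1186)² = (268 + 1186)² = 1454² = 2114116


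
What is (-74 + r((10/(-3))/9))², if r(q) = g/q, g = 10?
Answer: 10201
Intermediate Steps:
r(q) = 10/q
(-74 + r((10/(-3))/9))² = (-74 + 10/(((10/(-3))/9)))² = (-74 + 10/(((10*(-⅓))*(⅑))))² = (-74 + 10/((-10/3*⅑)))² = (-74 + 10/(-10/27))² = (-74 + 10*(-27/10))² = (-74 - 27)² = (-101)² = 10201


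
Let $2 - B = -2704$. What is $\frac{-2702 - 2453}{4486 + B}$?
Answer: $- \frac{5155}{7192} \approx -0.71677$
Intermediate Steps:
$B = 2706$ ($B = 2 - -2704 = 2 + 2704 = 2706$)
$\frac{-2702 - 2453}{4486 + B} = \frac{-2702 - 2453}{4486 + 2706} = - \frac{5155}{7192}$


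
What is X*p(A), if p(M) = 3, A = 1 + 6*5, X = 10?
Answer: 30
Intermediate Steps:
A = 31 (A = 1 + 30 = 31)
X*p(A) = 10*3 = 30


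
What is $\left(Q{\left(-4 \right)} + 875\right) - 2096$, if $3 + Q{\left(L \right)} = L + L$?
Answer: $-1232$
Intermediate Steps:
$Q{\left(L \right)} = -3 + 2 L$ ($Q{\left(L \right)} = -3 + \left(L + L\right) = -3 + 2 L$)
$\left(Q{\left(-4 \right)} + 875\right) - 2096 = \left(\left(-3 + 2 \left(-4\right)\right) + 875\right) - 2096 = \left(\left(-3 - 8\right) + 875\right) - 2096 = \left(-11 + 875\right) - 2096 = 864 - 2096 = -1232$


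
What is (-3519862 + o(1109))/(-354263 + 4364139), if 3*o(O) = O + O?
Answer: -2639342/3007407 ≈ -0.87761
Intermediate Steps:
o(O) = 2*O/3 (o(O) = (O + O)/3 = (2*O)/3 = 2*O/3)
(-3519862 + o(1109))/(-354263 + 4364139) = (-3519862 + (⅔)*1109)/(-354263 + 4364139) = (-3519862 + 2218/3)/4009876 = -10557368/3*1/4009876 = -2639342/3007407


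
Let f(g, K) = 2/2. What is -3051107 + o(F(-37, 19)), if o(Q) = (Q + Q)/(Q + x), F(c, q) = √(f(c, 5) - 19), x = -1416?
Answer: -339871962049/111393 - 472*I*√2/111393 ≈ -3.0511e+6 - 0.0059924*I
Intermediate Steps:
f(g, K) = 1 (f(g, K) = 2*(½) = 1)
F(c, q) = 3*I*√2 (F(c, q) = √(1 - 19) = √(-18) = 3*I*√2)
o(Q) = 2*Q/(-1416 + Q) (o(Q) = (Q + Q)/(Q - 1416) = (2*Q)/(-1416 + Q) = 2*Q/(-1416 + Q))
-3051107 + o(F(-37, 19)) = -3051107 + 2*(3*I*√2)/(-1416 + 3*I*√2) = -3051107 + 6*I*√2/(-1416 + 3*I*√2)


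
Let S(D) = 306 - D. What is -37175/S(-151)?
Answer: -37175/457 ≈ -81.346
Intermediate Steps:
-37175/S(-151) = -37175/(306 - 1*(-151)) = -37175/(306 + 151) = -37175/457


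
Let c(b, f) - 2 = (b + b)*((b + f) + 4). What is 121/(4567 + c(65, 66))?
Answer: 121/22119 ≈ 0.0054704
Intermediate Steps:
c(b, f) = 2 + 2*b*(4 + b + f) (c(b, f) = 2 + (b + b)*((b + f) + 4) = 2 + (2*b)*(4 + b + f) = 2 + 2*b*(4 + b + f))
121/(4567 + c(65, 66)) = 121/(4567 + (2 + 2*65² + 8*65 + 2*65*66)) = 121/(4567 + (2 + 2*4225 + 520 + 8580)) = 121/(4567 + (2 + 8450 + 520 + 8580)) = 121/(4567 + 17552) = 121/22119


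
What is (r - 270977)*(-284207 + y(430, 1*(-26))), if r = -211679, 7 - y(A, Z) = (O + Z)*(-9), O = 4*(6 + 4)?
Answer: 137110020544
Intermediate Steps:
O = 40 (O = 4*10 = 40)
y(A, Z) = 367 + 9*Z (y(A, Z) = 7 - (40 + Z)*(-9) = 7 - (-360 - 9*Z) = 7 + (360 + 9*Z) = 367 + 9*Z)
(r - 270977)*(-284207 + y(430, 1*(-26))) = (-211679 - 270977)*(-284207 + (367 + 9*(1*(-26)))) = -482656*(-284207 + (367 + 9*(-26))) = -482656*(-284207 + (367 - 234)) = -482656*(-284207 + 133) = -482656*(-284074) = 137110020544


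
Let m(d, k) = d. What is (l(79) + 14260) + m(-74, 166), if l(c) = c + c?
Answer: 14344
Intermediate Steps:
l(c) = 2*c
(l(79) + 14260) + m(-74, 166) = (2*79 + 14260) - 74 = (158 + 14260) - 74 = 14418 - 74 = 14344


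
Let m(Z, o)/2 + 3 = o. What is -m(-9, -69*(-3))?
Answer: -408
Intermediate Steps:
m(Z, o) = -6 + 2*o
-m(-9, -69*(-3)) = -(-6 + 2*(-69*(-3))) = -(-6 + 2*207) = -(-6 + 414) = -1*408 = -408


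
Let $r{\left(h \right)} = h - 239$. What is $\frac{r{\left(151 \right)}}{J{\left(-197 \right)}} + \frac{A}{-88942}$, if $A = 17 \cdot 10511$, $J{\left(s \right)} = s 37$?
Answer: $- \frac{1294622647}{648298238} \approx -1.997$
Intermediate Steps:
$J{\left(s \right)} = 37 s$
$r{\left(h \right)} = -239 + h$
$A = 178687$
$\frac{r{\left(151 \right)}}{J{\left(-197 \right)}} + \frac{A}{-88942} = \frac{-239 + 151}{37 \left(-197\right)} + \frac{178687}{-88942} = - \frac{88}{-7289} + 178687 \left(- \frac{1}{88942}\right) = \left(-88\right) \left(- \frac{1}{7289}\right) - \frac{178687}{88942} = \frac{88}{7289} - \frac{178687}{88942} = - \frac{1294622647}{648298238}$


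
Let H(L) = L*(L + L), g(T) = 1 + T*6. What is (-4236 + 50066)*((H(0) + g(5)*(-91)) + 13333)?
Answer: 481764960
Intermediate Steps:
g(T) = 1 + 6*T
H(L) = 2*L² (H(L) = L*(2*L) = 2*L²)
(-4236 + 50066)*((H(0) + g(5)*(-91)) + 13333) = (-4236 + 50066)*((2*0² + (1 + 6*5)*(-91)) + 13333) = 45830*((2*0 + (1 + 30)*(-91)) + 13333) = 45830*((0 + 31*(-91)) + 13333) = 45830*((0 - 2821) + 13333) = 45830*(-2821 + 13333) = 45830*10512 = 481764960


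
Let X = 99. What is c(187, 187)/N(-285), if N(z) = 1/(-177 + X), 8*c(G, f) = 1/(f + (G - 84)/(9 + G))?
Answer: -1911/36755 ≈ -0.051993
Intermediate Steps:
c(G, f) = 1/(8*(f + (-84 + G)/(9 + G))) (c(G, f) = 1/(8*(f + (G - 84)/(9 + G))) = 1/(8*(f + (-84 + G)/(9 + G))))
N(z) = -1/78 (N(z) = 1/(-177 + 99) = 1/(-78) = -1/78)
c(187, 187)/N(-285) = ((9 + 187)/(8*(-84 + 187 + 9*187 + 187*187)))/(-1/78) = ((⅛)*196/(-84 + 187 + 1683 + 34969))*(-78) = ((⅛)*196/36755)*(-78) = ((⅛)*(1/36755)*196)*(-78) = (49/73510)*(-78) = -1911/36755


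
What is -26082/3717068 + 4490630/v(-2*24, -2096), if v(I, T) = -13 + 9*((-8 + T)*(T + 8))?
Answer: 1566073769773/14696675414314 ≈ 0.10656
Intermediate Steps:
v(I, T) = -13 + 9*(-8 + T)*(8 + T) (v(I, T) = -13 + 9*((-8 + T)*(8 + T)) = -13 + 9*(-8 + T)*(8 + T))
-26082/3717068 + 4490630/v(-2*24, -2096) = -26082/3717068 + 4490630/(-589 + 9*(-2096)²) = -26082*1/3717068 + 4490630/(-589 + 9*4393216) = -13041/1858534 + 4490630/(-589 + 39538944) = -13041/1858534 + 4490630/39538355 = -13041/1858534 + 4490630*(1/39538355) = -13041/1858534 + 898126/7907671 = 1566073769773/14696675414314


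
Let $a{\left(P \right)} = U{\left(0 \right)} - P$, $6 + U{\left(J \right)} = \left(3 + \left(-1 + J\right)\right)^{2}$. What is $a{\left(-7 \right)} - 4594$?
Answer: $-4589$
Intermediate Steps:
$U{\left(J \right)} = -6 + \left(2 + J\right)^{2}$ ($U{\left(J \right)} = -6 + \left(3 + \left(-1 + J\right)\right)^{2} = -6 + \left(2 + J\right)^{2}$)
$a{\left(P \right)} = -2 - P$ ($a{\left(P \right)} = \left(-6 + \left(2 + 0\right)^{2}\right) - P = \left(-6 + 2^{2}\right) - P = \left(-6 + 4\right) - P = -2 - P$)
$a{\left(-7 \right)} - 4594 = \left(-2 - -7\right) - 4594 = \left(-2 + 7\right) - 4594 = 5 - 4594 = -4589$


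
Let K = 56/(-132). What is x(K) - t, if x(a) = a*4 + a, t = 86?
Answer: -2908/33 ≈ -88.121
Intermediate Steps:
K = -14/33 (K = 56*(-1/132) = -14/33 ≈ -0.42424)
x(a) = 5*a (x(a) = 4*a + a = 5*a)
x(K) - t = 5*(-14/33) - 1*86 = -70/33 - 86 = -2908/33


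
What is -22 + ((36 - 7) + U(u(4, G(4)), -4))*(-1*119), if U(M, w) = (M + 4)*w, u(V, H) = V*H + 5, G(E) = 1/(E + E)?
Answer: 1049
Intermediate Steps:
G(E) = 1/(2*E)
u(V, H) = 5 + H*V (u(V, H) = H*V + 5 = 5 + H*V)
U(M, w) = w*(4 + M) (U(M, w) = (4 + M)*w = w*(4 + M))
-22 + ((36 - 7) + U(u(4, G(4)), -4))*(-1*119) = -22 + ((36 - 7) - 4*(4 + (5 + ((1/2)/4)*4)))*(-1*119) = -22 + (29 - 4*(4 + (5 + ((1/2)*(1/4))*4)))*(-119) = -22 + (29 - 4*(4 + (5 + (1/8)*4)))*(-119) = -22 + (29 - 4*(4 + (5 + 1/2)))*(-119) = -22 + (29 - 4*(4 + 11/2))*(-119) = -22 + (29 - 4*19/2)*(-119) = -22 + (29 - 38)*(-119) = -22 - 9*(-119) = -22 + 1071 = 1049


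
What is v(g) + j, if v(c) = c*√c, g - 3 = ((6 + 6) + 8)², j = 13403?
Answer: 13403 + 403*√403 ≈ 21493.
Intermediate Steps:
g = 403 (g = 3 + ((6 + 6) + 8)² = 3 + (12 + 8)² = 3 + 20² = 3 + 400 = 403)
v(c) = c^(3/2)
v(g) + j = 403^(3/2) + 13403 = 403*√403 + 13403 = 13403 + 403*√403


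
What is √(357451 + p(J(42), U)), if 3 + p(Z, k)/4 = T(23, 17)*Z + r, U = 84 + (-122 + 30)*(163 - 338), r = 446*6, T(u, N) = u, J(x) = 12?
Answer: √369247 ≈ 607.66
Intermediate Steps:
r = 2676
U = 16184 (U = 84 - 92*(-175) = 84 + 16100 = 16184)
p(Z, k) = 10692 + 92*Z (p(Z, k) = -12 + 4*(23*Z + 2676) = -12 + 4*(2676 + 23*Z) = -12 + (10704 + 92*Z) = 10692 + 92*Z)
√(357451 + p(J(42), U)) = √(357451 + (10692 + 92*12)) = √(357451 + (10692 + 1104)) = √(357451 + 11796) = √369247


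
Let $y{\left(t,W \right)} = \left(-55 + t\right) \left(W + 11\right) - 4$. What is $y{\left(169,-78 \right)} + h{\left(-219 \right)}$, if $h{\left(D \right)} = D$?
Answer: $-7861$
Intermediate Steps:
$y{\left(t,W \right)} = -4 + \left(-55 + t\right) \left(11 + W\right)$ ($y{\left(t,W \right)} = \left(-55 + t\right) \left(11 + W\right) - 4 = -4 + \left(-55 + t\right) \left(11 + W\right)$)
$y{\left(169,-78 \right)} + h{\left(-219 \right)} = \left(-609 - -4290 + 11 \cdot 169 - 13182\right) - 219 = \left(-609 + 4290 + 1859 - 13182\right) - 219 = -7642 - 219 = -7861$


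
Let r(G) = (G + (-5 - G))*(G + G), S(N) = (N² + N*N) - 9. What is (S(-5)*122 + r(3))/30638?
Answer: 2486/15319 ≈ 0.16228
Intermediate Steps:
S(N) = -9 + 2*N² (S(N) = (N² + N²) - 9 = 2*N² - 9 = -9 + 2*N²)
r(G) = -10*G
(S(-5)*122 + r(3))/30638 = ((-9 + 2*(-5)²)*122 - 10*3)/30638 = ((-9 + 2*25)*122 - 30)*(1/30638) = ((-9 + 50)*122 - 30)*(1/30638) = (41*122 - 30)*(1/30638) = (5002 - 30)*(1/30638) = 4972*(1/30638) = 2486/15319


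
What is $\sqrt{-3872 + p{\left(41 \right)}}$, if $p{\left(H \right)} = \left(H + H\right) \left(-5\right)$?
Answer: $i \sqrt{4282} \approx 65.437 i$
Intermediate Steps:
$p{\left(H \right)} = - 10 H$ ($p{\left(H \right)} = 2 H \left(-5\right) = - 10 H$)
$\sqrt{-3872 + p{\left(41 \right)}} = \sqrt{-3872 - 410} = \sqrt{-4282} = i \sqrt{4282}$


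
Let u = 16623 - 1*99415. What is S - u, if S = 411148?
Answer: 493940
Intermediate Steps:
u = -82792 (u = 16623 - 99415 = -82792)
S - u = 411148 - 1*(-82792) = 411148 + 82792 = 493940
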